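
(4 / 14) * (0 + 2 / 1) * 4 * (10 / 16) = 10 / 7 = 1.43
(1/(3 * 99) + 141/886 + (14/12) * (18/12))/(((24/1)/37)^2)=1377929987/303139584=4.55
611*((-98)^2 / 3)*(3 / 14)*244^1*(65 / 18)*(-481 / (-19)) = 1598761162180 / 171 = 9349480480.58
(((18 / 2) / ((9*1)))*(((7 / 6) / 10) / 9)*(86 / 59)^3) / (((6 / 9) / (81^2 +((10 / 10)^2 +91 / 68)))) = 82797238181 / 209486580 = 395.24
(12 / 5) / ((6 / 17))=34 / 5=6.80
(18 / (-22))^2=81 / 121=0.67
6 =6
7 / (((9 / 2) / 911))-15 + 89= 13420 / 9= 1491.11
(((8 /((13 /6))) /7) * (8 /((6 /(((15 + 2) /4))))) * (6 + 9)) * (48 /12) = 16320 /91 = 179.34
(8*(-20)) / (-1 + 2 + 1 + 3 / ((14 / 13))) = -2240 / 67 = -33.43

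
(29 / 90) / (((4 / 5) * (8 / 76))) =551 / 144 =3.83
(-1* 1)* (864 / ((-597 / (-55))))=-15840 / 199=-79.60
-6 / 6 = -1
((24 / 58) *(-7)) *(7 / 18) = -98 / 87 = -1.13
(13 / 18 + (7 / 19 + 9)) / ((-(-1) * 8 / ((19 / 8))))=3451 / 1152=3.00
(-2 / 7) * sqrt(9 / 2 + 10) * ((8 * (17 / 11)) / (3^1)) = -136 * sqrt(58) / 231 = -4.48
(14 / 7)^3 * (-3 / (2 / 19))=-228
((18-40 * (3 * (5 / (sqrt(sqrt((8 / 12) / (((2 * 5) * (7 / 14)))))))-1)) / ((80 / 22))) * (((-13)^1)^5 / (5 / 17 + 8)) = 11509492.26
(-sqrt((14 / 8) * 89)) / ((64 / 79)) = -79 * sqrt(623) / 128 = -15.40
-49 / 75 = -0.65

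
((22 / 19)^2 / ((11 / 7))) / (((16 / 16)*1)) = 308 / 361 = 0.85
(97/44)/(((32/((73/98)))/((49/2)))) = 7081/5632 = 1.26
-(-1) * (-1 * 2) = -2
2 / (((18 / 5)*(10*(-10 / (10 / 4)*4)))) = -1 / 288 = -0.00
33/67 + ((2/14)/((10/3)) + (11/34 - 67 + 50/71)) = -185213444/2830415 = -65.44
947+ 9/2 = 1903/2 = 951.50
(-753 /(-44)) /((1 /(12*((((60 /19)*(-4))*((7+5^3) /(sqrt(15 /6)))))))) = -1301184*sqrt(10) /19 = -216563.43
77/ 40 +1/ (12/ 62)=851/ 120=7.09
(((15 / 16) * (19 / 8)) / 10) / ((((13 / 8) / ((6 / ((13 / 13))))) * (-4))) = -171 / 832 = -0.21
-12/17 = -0.71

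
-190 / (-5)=38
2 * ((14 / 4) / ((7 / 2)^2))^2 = 8 / 49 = 0.16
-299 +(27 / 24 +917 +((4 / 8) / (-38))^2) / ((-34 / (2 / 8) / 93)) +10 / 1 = -720207367 / 785536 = -916.84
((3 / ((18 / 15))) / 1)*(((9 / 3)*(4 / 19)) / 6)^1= 0.26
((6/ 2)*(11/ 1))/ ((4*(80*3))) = 11/ 320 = 0.03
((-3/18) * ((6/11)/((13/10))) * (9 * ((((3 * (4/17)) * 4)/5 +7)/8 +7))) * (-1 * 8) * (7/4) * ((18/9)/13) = 340389/31603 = 10.77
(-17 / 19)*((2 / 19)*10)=-0.94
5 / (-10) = -1 / 2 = -0.50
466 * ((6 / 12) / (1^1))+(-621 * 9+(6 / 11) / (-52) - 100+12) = -1556987 / 286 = -5444.01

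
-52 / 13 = -4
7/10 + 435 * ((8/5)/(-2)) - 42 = -3893/10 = -389.30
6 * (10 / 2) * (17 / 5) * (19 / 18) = 323 / 3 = 107.67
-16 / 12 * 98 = -392 / 3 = -130.67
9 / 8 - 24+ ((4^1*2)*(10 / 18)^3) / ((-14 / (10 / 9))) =-8444641 / 367416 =-22.98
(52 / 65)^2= 16 / 25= 0.64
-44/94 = -22/47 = -0.47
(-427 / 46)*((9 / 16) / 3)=-1281 / 736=-1.74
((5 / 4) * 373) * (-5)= -2331.25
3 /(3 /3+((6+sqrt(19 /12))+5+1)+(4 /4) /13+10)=140400 /1076789 - 1014*sqrt(57) /1076789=0.12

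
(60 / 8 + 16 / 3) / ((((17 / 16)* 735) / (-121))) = -10648 / 5355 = -1.99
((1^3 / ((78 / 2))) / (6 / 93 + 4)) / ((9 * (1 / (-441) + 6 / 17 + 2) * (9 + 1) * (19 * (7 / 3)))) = 0.00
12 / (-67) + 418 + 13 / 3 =84853 / 201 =422.15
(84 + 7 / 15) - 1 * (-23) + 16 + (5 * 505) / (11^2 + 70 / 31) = 8250617 / 57315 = 143.95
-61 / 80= -0.76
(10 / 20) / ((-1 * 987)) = -1 / 1974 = -0.00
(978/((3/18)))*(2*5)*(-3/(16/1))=-11002.50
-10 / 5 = -2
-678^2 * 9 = -4137156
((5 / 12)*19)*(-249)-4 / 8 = -7887 / 4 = -1971.75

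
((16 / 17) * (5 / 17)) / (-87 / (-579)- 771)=-0.00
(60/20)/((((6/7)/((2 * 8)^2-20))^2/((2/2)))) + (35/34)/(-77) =255171209/1122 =227425.32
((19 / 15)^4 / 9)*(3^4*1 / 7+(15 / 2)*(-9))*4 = -7558618 / 118125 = -63.99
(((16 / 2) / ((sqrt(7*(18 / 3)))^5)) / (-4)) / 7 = -sqrt(42) / 259308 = -0.00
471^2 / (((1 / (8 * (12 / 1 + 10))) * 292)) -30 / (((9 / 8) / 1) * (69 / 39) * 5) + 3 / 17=11449414675 / 85629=133709.55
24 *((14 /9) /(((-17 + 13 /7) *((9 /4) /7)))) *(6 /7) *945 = -329280 /53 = -6212.83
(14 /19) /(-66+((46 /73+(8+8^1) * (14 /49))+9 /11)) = -78694 /6405831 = -0.01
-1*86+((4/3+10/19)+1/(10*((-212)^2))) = -2155514183/25618080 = -84.14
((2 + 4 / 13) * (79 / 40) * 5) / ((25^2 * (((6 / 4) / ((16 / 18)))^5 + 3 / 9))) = 186384384 / 71654857625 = 0.00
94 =94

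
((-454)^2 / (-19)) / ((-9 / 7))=1442812 / 171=8437.50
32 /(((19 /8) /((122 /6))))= 15616 /57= 273.96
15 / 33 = 5 / 11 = 0.45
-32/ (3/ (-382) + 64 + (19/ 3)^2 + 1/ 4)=-220032/ 717533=-0.31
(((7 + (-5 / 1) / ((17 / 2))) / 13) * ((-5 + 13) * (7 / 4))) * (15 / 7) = 3270 / 221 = 14.80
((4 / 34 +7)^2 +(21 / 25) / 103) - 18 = 24311494 / 744175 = 32.67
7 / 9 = 0.78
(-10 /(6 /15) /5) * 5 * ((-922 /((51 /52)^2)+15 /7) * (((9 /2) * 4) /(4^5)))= 435315025 /1035776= 420.28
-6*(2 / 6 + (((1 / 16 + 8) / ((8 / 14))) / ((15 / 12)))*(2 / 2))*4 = -2789 / 10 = -278.90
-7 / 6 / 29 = -7 / 174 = -0.04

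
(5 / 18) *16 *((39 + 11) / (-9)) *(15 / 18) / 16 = -625 / 486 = -1.29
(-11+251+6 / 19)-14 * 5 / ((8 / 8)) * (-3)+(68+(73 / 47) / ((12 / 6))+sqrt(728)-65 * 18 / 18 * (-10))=2 * sqrt(182)+2087999 / 1786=1196.07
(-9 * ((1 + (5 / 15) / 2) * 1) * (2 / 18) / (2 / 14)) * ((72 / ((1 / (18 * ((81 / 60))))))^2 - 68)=-24998429.31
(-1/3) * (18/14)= -3/7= -0.43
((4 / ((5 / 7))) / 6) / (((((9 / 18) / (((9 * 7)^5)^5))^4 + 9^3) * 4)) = 16036947876072642781083972019898162804759429591258330525793689570069216188036709799035387675687473525515899180377317157894183405679064189357262005403278951736052731423012196985941352 / 50104007149958385374615209725024688648584103594402812657015427271059108290337549043557704066755006571861816439264560891877970154600161974463331436881387239209639033745896678297505338325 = 0.00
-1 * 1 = -1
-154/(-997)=154/997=0.15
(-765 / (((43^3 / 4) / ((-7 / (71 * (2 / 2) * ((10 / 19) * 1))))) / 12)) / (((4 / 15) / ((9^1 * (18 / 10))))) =29668842 / 5644997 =5.26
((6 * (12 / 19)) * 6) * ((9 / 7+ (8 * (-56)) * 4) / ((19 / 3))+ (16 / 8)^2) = -16015536 / 2527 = -6337.77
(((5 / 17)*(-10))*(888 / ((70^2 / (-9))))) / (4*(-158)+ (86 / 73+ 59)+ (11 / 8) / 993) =-2317328352 / 276227455637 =-0.01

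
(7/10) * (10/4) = 1.75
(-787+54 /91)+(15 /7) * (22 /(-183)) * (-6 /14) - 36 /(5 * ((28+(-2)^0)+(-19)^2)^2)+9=-49080524739 /63142625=-777.30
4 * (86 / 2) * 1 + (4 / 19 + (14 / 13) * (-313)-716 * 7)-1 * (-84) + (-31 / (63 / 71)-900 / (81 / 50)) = -88438741 / 15561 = -5683.36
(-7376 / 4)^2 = 3400336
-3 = -3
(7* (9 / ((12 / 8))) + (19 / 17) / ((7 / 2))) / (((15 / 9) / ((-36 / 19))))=-543888 / 11305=-48.11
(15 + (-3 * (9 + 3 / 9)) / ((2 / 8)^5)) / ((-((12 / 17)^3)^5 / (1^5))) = 82028457387116791180001 / 15407021574586368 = 5324095.70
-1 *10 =-10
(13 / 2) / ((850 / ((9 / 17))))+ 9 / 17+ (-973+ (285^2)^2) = 190667739958217 / 28900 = 6597499652.53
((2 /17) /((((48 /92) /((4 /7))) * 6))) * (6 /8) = 23 /1428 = 0.02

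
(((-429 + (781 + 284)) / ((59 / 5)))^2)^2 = 102260633760000 / 12117361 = 8439183.56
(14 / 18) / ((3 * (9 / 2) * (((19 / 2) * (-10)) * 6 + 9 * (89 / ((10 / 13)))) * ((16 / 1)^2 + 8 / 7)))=0.00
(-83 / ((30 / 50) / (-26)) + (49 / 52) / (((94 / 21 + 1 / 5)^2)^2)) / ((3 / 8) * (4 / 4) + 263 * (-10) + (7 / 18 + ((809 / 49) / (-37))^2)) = -643128644737573918227570 / 470104191264703904469509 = -1.37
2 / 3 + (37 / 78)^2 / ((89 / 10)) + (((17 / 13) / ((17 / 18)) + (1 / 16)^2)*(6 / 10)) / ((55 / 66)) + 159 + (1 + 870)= 446909029457 / 433180800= 1031.69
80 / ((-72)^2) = 5 / 324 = 0.02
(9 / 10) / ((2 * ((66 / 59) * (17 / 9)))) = 1593 / 7480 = 0.21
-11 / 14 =-0.79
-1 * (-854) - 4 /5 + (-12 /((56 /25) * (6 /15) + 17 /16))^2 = 68332764474 /76714445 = 890.74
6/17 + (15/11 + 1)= 508/187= 2.72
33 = 33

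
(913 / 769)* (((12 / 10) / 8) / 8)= 2739 / 123040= 0.02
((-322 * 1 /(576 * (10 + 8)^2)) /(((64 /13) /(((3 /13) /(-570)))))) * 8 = 161 /141834240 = 0.00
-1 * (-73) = 73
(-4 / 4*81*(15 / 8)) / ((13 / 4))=-1215 / 26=-46.73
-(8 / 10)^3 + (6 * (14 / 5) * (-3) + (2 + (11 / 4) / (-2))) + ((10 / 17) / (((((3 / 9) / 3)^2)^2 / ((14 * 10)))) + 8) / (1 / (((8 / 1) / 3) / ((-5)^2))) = 57584.45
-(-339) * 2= 678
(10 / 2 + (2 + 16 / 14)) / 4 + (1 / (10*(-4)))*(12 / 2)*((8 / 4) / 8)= 1119 / 560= 2.00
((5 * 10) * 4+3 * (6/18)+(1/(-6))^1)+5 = 1235/6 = 205.83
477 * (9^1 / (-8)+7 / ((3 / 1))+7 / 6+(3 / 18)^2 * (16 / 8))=9275 / 8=1159.38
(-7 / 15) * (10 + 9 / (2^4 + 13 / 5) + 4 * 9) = -10087 / 465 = -21.69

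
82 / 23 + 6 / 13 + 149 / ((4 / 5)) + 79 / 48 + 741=13389305 / 14352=932.92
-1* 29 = -29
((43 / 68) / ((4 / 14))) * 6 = 903 / 68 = 13.28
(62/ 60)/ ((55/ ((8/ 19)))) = 124/ 15675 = 0.01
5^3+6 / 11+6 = 1447 / 11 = 131.55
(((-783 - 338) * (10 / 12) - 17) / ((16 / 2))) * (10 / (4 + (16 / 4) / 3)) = -28535 / 128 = -222.93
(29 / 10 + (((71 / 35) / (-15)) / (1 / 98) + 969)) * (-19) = -2732143 / 150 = -18214.29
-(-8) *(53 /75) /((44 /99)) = 318 /25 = 12.72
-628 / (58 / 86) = -27004 / 29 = -931.17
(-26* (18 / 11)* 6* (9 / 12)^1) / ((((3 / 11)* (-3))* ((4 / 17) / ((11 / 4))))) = 2734.88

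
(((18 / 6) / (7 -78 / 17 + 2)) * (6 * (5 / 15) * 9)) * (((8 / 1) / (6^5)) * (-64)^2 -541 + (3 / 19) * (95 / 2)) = -4372961 / 675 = -6478.46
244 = 244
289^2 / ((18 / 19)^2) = 30151081 / 324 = 93058.89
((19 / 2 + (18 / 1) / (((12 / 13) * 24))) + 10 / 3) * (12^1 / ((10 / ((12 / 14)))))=393 / 28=14.04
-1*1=-1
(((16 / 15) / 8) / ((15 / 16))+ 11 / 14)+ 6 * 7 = 135223 / 3150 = 42.93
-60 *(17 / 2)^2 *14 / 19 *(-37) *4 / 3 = 157581.05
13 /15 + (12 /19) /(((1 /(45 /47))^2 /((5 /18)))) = 1.03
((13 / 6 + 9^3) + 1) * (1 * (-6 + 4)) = -4393 / 3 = -1464.33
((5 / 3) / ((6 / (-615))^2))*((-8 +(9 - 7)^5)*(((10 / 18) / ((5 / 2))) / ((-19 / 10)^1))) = -8405000 / 171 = -49152.05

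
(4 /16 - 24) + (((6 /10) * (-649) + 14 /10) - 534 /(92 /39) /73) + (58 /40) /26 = -362149379 /873080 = -414.80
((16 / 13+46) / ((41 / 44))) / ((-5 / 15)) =-81048 / 533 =-152.06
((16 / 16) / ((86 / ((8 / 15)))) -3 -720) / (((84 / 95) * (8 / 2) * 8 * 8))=-8860289 / 2774016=-3.19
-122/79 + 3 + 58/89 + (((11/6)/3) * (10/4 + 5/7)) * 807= 312485811/196868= 1587.29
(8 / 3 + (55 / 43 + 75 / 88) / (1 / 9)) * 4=248027 / 2838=87.39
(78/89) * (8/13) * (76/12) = 304/89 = 3.42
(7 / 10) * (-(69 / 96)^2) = -3703 / 10240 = -0.36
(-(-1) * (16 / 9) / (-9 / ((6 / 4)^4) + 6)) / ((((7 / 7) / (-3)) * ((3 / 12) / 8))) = -768 / 19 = -40.42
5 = 5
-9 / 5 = -1.80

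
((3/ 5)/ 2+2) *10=23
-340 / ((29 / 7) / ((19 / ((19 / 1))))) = -2380 / 29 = -82.07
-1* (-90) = 90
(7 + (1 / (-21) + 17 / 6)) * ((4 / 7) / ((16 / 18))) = 1233 / 196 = 6.29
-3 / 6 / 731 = -1 / 1462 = -0.00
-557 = -557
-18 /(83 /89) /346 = -801 /14359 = -0.06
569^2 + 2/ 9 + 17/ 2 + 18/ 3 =5827963/ 18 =323775.72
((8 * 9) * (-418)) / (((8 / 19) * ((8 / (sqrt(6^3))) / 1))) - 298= -107217 * sqrt(6) / 2 - 298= -131611.47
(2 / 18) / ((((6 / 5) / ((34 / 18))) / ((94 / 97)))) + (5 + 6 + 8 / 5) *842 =1250367241 / 117855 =10609.37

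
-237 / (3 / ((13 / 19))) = -1027 / 19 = -54.05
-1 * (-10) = 10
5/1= 5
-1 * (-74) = 74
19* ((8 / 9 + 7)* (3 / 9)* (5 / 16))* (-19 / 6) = -128155 / 2592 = -49.44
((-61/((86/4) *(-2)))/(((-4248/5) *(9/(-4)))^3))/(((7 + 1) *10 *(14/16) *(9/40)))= 7625/591357476931102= 0.00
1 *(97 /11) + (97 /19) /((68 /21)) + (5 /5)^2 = 161943 /14212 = 11.39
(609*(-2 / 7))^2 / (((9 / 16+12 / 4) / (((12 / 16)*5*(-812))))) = -491682240 / 19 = -25878012.63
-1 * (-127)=127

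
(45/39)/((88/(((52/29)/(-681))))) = -5/144826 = -0.00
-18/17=-1.06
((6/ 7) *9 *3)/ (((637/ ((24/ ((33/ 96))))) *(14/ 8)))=497664/ 343343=1.45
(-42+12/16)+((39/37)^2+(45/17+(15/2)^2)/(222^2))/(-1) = -15774337/372368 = -42.36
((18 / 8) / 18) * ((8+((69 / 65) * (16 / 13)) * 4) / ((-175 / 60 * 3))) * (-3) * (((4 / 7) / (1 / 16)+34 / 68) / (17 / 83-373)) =-115951 / 7908355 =-0.01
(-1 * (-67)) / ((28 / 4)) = 67 / 7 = 9.57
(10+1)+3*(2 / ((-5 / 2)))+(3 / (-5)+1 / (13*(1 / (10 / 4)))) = 8.19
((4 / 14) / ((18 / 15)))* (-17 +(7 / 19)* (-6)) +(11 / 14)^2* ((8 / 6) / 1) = -3492 / 931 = -3.75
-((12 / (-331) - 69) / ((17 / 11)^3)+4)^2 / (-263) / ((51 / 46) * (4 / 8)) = 52594728874938812 / 35471164013164317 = 1.48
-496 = -496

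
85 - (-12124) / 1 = 12209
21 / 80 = 0.26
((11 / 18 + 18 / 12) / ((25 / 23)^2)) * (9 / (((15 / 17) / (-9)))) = -512601 / 3125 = -164.03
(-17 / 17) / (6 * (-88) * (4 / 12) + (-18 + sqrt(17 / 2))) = sqrt(34) / 75255 + 388 / 75255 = 0.01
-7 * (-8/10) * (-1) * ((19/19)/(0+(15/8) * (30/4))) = -448/1125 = -0.40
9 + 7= 16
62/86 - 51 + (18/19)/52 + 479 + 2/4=4558949/10621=429.24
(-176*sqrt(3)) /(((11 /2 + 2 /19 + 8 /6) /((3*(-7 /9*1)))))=6688*sqrt(3) /113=102.51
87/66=29/22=1.32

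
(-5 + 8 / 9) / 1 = -37 / 9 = -4.11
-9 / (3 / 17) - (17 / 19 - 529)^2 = -100699567 / 361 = -278946.17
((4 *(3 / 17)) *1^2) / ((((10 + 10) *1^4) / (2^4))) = 48 / 85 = 0.56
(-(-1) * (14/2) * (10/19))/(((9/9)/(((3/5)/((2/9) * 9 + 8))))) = 21/95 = 0.22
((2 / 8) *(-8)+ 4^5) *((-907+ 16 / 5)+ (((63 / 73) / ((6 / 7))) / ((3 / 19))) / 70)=-1847181 / 2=-923590.50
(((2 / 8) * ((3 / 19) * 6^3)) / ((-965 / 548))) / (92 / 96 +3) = -2130624 / 1741825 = -1.22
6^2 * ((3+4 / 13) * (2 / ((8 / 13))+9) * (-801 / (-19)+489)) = 191374596 / 247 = 774795.94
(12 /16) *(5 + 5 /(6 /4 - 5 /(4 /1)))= 75 /4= 18.75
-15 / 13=-1.15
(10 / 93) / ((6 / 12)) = 20 / 93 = 0.22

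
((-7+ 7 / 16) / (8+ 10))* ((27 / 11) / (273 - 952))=45 / 34144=0.00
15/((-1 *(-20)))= 3/4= 0.75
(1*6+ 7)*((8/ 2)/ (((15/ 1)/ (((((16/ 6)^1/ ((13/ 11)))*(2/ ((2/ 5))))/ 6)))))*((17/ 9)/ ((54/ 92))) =137632/ 6561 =20.98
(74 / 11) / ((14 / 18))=666 / 77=8.65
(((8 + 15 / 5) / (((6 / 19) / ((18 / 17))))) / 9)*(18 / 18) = 209 / 51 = 4.10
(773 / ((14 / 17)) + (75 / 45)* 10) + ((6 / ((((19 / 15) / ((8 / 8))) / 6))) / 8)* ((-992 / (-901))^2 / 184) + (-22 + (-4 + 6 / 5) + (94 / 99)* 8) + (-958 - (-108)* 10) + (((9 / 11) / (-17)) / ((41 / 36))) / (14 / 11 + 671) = 1060.13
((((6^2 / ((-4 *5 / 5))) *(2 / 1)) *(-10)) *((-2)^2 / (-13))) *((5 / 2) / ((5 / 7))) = -2520 / 13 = -193.85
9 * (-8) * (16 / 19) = -1152 / 19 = -60.63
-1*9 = -9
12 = 12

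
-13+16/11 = -127/11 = -11.55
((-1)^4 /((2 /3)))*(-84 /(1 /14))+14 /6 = -5285 /3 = -1761.67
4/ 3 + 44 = 136/ 3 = 45.33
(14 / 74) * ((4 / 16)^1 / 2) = 7 / 296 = 0.02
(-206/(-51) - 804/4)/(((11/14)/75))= -18800.80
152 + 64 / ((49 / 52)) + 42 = 12834 / 49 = 261.92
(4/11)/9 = 4/99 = 0.04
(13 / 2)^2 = 169 / 4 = 42.25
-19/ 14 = -1.36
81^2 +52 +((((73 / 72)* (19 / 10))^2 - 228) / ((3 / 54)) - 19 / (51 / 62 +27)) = 341151187 / 132480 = 2575.11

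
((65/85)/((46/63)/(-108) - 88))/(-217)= 6318/157783273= 0.00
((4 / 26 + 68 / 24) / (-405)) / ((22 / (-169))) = 3029 / 53460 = 0.06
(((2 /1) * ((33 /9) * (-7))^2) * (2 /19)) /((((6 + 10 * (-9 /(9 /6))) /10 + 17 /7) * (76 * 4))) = -207515 /1351584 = -0.15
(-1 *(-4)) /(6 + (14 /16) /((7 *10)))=320 /481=0.67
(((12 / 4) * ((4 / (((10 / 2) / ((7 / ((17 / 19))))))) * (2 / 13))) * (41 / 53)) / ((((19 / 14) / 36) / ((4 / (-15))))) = -4628736 / 292825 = -15.81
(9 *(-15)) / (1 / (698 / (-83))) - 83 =87341 / 83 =1052.30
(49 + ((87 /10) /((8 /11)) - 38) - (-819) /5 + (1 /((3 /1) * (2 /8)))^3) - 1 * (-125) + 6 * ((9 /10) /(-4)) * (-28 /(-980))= 23745529 /75600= 314.09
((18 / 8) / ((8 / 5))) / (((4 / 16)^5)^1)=1440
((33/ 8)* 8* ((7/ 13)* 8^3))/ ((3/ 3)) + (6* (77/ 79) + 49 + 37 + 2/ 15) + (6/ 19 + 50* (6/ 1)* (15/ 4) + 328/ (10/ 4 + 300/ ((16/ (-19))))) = 170870843797/ 16566537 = 10314.22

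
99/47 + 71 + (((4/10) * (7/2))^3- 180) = -611879/5875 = -104.15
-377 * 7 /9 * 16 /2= -21112 /9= -2345.78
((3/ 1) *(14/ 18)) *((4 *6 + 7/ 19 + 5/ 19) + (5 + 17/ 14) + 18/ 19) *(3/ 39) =5.71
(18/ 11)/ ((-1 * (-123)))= 6/ 451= 0.01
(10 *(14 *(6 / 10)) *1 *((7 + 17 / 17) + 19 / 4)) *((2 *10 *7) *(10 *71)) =106457400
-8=-8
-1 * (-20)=20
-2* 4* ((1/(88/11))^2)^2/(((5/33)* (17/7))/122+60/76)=-267729/108632320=-0.00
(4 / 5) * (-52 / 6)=-104 / 15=-6.93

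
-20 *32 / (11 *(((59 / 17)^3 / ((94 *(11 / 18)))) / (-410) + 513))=-60591046400 / 534240768519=-0.11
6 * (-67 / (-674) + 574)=1160829 / 337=3444.60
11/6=1.83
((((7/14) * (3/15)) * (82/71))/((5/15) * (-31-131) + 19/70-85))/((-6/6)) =574/689481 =0.00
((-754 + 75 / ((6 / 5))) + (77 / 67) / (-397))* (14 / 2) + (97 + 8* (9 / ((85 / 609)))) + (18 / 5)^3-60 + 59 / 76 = -18214915499369 / 4295738500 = -4240.23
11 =11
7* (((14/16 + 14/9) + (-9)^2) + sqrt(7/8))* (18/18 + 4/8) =21* sqrt(14)/8 + 42049/48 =885.84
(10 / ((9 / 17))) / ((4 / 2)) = 85 / 9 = 9.44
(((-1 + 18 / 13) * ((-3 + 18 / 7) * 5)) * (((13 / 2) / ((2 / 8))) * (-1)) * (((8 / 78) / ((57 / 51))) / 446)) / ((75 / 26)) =136 / 88977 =0.00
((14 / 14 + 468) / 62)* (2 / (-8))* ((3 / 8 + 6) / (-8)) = 23919 / 15872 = 1.51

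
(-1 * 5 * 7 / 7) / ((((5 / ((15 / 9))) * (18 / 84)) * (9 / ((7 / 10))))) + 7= 518 / 81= 6.40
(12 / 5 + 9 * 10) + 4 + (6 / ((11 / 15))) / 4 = 10829 / 110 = 98.45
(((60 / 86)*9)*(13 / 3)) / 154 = 585 / 3311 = 0.18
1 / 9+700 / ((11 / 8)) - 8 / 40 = 251956 / 495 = 509.00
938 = 938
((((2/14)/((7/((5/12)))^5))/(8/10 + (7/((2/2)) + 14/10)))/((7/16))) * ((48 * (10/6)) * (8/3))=78125/13808345481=0.00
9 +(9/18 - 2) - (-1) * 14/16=8.38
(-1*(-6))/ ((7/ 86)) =516/ 7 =73.71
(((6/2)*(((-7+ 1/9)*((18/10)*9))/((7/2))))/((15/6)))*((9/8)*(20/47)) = -30132/1645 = -18.32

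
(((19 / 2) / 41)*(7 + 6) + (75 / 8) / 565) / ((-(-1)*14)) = 16037 / 74128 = 0.22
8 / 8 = 1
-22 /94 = -11 /47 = -0.23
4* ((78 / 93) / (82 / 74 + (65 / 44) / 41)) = 6941792 / 2367439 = 2.93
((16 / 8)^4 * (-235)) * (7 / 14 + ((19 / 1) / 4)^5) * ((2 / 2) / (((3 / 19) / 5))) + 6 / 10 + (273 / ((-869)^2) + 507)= -287970016.23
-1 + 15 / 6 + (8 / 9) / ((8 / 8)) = 2.39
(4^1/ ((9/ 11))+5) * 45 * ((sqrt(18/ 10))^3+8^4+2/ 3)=2403 * sqrt(5)/ 5+5469050/ 3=1824091.32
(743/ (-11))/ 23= -743/ 253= -2.94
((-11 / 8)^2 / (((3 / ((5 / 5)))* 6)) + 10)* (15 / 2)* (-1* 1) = -58205 / 768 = -75.79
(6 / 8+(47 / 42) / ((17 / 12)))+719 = 342977 / 476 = 720.54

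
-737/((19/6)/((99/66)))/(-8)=43.64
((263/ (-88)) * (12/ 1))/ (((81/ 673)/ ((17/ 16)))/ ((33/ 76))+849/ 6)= -9026949/ 35681497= -0.25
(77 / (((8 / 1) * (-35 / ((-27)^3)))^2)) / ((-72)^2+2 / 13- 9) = 55401129927 / 753502400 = 73.52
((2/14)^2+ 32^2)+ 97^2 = 511218/49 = 10433.02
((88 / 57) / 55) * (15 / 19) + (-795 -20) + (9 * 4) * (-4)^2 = -86271 / 361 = -238.98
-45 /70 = -9 /14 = -0.64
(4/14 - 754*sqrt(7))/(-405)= 4.92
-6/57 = -2/19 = -0.11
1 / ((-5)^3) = -1 / 125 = -0.01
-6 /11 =-0.55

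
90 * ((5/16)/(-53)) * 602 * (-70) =2370375/106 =22362.03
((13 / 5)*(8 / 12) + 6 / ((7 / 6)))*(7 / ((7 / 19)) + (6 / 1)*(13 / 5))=124906 / 525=237.92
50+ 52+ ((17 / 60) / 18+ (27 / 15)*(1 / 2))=111149 / 1080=102.92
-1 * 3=-3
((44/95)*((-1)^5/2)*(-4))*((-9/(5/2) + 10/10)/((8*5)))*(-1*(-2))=-286/2375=-0.12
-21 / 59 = -0.36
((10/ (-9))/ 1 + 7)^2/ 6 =2809/ 486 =5.78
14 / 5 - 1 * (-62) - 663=-2991 / 5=-598.20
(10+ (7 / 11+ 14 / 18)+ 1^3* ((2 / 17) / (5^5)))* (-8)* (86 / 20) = -10325409056 / 26296875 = -392.65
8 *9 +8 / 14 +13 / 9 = 4663 / 63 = 74.02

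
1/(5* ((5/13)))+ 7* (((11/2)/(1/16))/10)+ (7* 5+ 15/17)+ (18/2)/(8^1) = 337033/3400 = 99.13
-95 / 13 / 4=-95 / 52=-1.83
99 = 99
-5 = -5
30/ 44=15/ 22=0.68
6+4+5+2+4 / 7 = 123 / 7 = 17.57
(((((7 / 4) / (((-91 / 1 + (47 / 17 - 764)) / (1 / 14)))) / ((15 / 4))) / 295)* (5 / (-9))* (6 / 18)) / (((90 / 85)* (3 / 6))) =289 / 6231433680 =0.00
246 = 246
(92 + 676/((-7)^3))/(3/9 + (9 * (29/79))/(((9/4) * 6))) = 7318560/46991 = 155.74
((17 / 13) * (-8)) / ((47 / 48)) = -6528 / 611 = -10.68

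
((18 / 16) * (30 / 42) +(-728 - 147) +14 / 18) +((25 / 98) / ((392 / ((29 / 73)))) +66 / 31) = -681713063987 / 782418672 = -871.29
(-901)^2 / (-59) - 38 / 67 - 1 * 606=-56788427 / 3953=-14365.91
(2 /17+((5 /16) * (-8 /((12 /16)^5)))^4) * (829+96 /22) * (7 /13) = 46853086077830535538 /8476372878831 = 5527492.33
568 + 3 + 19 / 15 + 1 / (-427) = 3665353 / 6405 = 572.26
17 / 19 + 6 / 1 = 131 / 19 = 6.89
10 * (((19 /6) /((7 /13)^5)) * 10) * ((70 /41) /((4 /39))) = 11463671375 /98441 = 116452.20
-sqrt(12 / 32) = -sqrt(6) / 4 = -0.61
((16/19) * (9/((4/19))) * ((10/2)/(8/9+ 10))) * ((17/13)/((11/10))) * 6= 826200/7007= 117.91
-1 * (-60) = 60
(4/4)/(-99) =-1/99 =-0.01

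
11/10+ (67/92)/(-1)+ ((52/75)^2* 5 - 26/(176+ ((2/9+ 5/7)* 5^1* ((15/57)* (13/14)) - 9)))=764286344923/291638263500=2.62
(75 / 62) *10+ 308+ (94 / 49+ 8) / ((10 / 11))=2513998 / 7595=331.01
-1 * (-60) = 60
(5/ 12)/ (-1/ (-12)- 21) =-5/ 251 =-0.02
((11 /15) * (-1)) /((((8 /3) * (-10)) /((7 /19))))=77 /7600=0.01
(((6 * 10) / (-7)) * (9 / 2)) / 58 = -0.67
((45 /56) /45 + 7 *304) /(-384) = -39723 /7168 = -5.54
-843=-843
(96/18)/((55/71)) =1136/165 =6.88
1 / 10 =0.10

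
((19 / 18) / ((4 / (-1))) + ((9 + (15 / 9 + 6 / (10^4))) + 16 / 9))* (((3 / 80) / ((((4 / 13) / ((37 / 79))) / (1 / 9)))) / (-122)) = -32957639 / 52045200000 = -0.00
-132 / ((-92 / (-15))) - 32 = -1231 / 23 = -53.52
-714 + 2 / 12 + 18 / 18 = -4277 / 6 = -712.83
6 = 6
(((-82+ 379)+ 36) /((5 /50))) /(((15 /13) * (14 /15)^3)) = 4870125 /1372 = 3549.65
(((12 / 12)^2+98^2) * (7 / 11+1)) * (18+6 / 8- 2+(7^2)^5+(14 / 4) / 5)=97674297633081 / 22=4439740801503.68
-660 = -660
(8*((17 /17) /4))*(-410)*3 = -2460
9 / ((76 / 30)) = 135 / 38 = 3.55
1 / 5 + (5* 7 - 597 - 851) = -7064 / 5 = -1412.80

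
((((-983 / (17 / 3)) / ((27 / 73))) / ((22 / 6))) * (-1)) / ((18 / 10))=358795 / 5049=71.06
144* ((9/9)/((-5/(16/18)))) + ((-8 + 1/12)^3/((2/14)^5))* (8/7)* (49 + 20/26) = -474318623.04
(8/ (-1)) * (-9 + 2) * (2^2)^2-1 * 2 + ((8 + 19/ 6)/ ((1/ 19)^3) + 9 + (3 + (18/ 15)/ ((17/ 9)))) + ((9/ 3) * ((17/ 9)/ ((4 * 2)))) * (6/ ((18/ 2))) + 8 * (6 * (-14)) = 235091459/ 3060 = 76827.27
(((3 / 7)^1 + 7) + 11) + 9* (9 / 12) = 705 / 28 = 25.18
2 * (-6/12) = -1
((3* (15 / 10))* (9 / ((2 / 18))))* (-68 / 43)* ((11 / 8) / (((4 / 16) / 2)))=-272646 / 43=-6340.60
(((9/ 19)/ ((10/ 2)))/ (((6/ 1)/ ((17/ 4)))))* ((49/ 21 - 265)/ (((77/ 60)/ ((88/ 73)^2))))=-14146176/ 708757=-19.96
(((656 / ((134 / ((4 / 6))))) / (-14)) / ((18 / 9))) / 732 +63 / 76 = 16218187 / 19568556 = 0.83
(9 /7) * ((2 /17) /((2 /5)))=45 /119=0.38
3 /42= 1 /14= 0.07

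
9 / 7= 1.29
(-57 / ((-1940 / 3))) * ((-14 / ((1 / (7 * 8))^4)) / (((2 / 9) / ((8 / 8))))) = -26486756352 / 485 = -54611868.77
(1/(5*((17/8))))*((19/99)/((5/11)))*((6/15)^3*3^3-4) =-43168/478125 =-0.09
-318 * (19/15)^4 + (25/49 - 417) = -1021272274/826875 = -1235.10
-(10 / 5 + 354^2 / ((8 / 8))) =-125318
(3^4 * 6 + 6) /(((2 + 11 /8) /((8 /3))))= 10496 /27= 388.74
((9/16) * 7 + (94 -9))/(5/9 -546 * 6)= -12807/471664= -0.03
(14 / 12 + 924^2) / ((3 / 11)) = 56349293 / 18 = 3130516.28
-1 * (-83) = 83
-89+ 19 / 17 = -1494 / 17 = -87.88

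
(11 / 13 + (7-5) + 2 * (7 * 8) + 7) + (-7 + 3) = 1532 / 13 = 117.85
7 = 7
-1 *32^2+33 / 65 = -66527 / 65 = -1023.49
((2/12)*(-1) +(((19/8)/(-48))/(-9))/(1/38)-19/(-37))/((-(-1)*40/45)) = 35533/56832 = 0.63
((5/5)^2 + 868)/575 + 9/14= 17341/8050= 2.15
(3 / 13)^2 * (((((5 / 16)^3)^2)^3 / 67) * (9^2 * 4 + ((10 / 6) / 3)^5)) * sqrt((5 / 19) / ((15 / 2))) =72994235992431640625 * sqrt(114) / 19997057185208572031416890556416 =0.00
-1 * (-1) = 1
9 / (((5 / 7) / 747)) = 47061 / 5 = 9412.20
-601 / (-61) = 9.85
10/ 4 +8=21/ 2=10.50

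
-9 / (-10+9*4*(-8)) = 9 / 298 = 0.03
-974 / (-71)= 974 / 71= 13.72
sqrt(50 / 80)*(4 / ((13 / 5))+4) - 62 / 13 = -62 / 13+18*sqrt(10) / 13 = -0.39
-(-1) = 1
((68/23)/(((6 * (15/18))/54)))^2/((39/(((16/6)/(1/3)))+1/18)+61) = 970818048/62779075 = 15.46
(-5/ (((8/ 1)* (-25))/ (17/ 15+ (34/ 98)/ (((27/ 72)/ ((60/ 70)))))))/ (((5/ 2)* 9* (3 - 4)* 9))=-9911/ 41674500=-0.00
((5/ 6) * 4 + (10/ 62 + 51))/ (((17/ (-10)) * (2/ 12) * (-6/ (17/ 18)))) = 25340/ 837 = 30.27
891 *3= 2673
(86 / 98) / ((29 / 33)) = 1.00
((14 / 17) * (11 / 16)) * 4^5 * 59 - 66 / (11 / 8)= 580688 / 17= 34158.12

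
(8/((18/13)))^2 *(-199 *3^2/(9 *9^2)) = -538096/6561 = -82.01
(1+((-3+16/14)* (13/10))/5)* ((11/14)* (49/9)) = 1991/900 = 2.21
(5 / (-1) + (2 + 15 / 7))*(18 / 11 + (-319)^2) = -6716334 / 77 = -87225.12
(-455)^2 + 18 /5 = 1035143 /5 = 207028.60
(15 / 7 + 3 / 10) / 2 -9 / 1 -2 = -9.78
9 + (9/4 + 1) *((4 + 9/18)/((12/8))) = 75/4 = 18.75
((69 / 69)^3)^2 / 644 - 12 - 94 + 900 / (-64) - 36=-402013 / 2576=-156.06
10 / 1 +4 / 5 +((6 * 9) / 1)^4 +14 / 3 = 127546072 / 15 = 8503071.47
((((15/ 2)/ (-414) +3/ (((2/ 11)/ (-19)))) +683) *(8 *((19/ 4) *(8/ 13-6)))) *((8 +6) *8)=-7595246960/ 897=-8467387.92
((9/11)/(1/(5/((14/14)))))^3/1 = 91125/1331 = 68.46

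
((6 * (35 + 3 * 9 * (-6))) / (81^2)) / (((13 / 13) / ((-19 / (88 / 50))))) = 60325 / 48114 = 1.25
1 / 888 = 0.00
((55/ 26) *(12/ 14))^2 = 27225/ 8281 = 3.29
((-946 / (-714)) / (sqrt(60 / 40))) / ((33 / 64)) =2752*sqrt(6) / 3213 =2.10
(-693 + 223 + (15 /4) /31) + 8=-57273 /124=-461.88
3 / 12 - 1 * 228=-911 / 4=-227.75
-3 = -3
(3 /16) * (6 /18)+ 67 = 1073 /16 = 67.06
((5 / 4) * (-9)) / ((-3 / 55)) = 825 / 4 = 206.25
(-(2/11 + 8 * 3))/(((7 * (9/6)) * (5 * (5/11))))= -76/75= -1.01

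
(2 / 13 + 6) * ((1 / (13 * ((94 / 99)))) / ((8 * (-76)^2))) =495 / 45878768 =0.00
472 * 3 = 1416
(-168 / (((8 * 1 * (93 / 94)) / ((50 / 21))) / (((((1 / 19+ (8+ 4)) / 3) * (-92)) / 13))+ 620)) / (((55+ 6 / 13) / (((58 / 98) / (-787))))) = 111991167600 / 30475370898553903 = 0.00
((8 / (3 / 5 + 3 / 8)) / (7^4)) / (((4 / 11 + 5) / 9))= 10560 / 1841567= 0.01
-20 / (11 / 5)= -100 / 11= -9.09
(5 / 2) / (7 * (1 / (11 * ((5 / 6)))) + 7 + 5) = 275 / 1404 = 0.20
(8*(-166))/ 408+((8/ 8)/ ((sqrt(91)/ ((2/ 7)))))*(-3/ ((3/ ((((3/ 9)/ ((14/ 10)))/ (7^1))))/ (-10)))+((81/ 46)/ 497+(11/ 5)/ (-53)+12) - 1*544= -535.28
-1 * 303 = -303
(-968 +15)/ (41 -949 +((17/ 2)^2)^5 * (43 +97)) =-243968/ 70559786283267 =-0.00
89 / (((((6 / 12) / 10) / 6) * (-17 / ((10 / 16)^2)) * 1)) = -33375 / 136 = -245.40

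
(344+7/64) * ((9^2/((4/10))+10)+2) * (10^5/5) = 5904916875/4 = 1476229218.75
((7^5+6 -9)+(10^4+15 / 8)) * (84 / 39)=57735.73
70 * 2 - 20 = 120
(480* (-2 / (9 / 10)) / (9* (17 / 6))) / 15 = -1280 / 459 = -2.79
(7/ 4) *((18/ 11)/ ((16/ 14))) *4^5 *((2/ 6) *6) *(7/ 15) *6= 790272/ 55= 14368.58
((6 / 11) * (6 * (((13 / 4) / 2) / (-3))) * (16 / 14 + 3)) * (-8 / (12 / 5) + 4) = -377 / 77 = -4.90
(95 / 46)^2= 9025 / 2116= 4.27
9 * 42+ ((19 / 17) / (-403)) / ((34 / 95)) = 88047247 / 232934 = 377.99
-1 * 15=-15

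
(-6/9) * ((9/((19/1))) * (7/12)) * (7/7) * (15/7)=-15/38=-0.39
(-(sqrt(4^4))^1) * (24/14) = -27.43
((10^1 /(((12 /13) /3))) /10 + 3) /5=5 /4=1.25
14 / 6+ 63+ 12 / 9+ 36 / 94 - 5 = 8749 / 141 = 62.05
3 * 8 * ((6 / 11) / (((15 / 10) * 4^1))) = 2.18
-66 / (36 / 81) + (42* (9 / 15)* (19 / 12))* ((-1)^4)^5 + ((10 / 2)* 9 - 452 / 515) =-33206 / 515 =-64.48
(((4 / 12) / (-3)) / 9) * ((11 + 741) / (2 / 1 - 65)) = 752 / 5103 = 0.15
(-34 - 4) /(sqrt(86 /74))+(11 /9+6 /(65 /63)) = 4117 /585 - 38 * sqrt(1591) /43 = -28.21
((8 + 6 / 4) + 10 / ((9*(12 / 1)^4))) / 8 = 886469 / 746496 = 1.19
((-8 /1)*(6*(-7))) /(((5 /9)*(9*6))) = 56 /5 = 11.20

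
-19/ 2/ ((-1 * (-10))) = -19/ 20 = -0.95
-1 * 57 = -57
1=1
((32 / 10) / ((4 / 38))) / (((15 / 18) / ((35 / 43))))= 6384 / 215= 29.69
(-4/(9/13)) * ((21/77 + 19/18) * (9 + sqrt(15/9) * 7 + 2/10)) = -314548/4455 - 47866 * sqrt(15)/2673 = -139.96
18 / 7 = 2.57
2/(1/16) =32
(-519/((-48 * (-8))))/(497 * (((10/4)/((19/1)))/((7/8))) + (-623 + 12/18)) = 9861/3995264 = 0.00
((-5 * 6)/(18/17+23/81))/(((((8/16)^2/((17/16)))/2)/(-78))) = 27388530/1849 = 14812.62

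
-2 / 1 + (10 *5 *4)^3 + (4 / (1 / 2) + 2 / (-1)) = 8000004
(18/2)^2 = 81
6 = 6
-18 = -18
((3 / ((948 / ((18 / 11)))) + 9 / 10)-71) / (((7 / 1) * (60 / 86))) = -14.35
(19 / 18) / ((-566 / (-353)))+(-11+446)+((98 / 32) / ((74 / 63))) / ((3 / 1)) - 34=1213880983 / 3015648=402.53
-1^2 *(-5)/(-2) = -5/2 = -2.50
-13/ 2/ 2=-13/ 4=-3.25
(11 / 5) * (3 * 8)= 264 / 5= 52.80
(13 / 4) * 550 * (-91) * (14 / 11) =-207025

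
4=4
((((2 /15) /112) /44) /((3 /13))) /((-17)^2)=13 /32044320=0.00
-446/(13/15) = -6690/13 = -514.62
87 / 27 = 29 / 9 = 3.22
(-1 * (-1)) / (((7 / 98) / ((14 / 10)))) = 98 / 5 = 19.60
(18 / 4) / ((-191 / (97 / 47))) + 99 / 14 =441306 / 62839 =7.02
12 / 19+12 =240 / 19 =12.63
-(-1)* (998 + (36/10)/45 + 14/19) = 474438/475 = 998.82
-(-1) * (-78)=-78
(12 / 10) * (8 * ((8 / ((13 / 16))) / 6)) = 15.75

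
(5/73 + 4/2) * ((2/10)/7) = 151/2555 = 0.06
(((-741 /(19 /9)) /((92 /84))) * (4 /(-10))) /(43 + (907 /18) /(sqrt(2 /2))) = 265356 /193315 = 1.37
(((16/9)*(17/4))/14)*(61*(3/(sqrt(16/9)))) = 1037/14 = 74.07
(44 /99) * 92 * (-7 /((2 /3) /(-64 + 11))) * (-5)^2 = 1706600 /3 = 568866.67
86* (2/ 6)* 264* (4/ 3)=30272/ 3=10090.67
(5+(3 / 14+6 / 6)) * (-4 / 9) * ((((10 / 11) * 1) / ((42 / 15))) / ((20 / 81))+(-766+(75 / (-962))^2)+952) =-64516992607 / 124703579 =-517.36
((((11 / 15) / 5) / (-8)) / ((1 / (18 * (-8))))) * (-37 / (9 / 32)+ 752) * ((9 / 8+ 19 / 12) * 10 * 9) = 399256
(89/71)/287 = 89/20377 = 0.00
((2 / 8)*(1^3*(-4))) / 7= -1 / 7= -0.14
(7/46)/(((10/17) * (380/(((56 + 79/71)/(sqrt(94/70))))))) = 96509 * sqrt(1645)/116661520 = 0.03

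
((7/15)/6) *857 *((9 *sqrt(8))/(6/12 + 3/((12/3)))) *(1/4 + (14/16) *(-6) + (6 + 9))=47992 *sqrt(2)/5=13574.19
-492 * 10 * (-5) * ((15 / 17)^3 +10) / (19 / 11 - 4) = -568314120 / 4913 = -115675.58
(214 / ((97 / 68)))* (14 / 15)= 203728 / 1455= 140.02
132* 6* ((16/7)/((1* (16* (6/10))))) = 1320/7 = 188.57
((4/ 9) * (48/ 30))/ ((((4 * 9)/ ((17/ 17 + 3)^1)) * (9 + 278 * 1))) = 32/ 116235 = 0.00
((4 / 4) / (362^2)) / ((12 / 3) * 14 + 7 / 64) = 16 / 117644751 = 0.00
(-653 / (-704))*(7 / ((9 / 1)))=4571 / 6336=0.72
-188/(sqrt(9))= -188/3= -62.67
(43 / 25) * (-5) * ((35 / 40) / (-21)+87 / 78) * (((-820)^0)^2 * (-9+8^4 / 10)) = -5770643 / 1560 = -3699.13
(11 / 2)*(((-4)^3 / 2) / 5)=-176 / 5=-35.20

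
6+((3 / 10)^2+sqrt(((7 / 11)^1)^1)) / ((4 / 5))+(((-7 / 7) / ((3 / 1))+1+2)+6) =5 * sqrt(77) / 44+3547 / 240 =15.78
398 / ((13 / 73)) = 29054 / 13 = 2234.92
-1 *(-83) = 83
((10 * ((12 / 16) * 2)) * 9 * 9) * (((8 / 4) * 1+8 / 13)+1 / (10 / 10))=57105 / 13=4392.69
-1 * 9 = -9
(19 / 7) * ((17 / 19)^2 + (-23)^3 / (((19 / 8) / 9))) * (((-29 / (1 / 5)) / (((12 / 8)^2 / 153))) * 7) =164111486620 / 19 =8637446664.21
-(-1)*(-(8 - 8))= 0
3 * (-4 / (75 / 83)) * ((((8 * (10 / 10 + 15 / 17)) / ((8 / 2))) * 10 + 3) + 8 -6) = -9628 / 17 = -566.35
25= 25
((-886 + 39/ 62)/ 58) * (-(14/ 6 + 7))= 384251/ 2697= 142.47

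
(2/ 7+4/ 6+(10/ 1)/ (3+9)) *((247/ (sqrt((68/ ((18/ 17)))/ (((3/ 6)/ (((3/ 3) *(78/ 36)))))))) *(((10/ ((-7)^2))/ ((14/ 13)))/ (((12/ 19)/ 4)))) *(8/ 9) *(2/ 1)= 2346500 *sqrt(78)/ 367353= 56.41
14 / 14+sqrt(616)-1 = 24.82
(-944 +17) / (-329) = 927 / 329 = 2.82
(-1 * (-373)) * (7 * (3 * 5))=39165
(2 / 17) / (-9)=-2 / 153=-0.01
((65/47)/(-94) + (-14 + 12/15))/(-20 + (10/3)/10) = 875739/1303310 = 0.67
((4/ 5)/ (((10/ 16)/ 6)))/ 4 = 48/ 25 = 1.92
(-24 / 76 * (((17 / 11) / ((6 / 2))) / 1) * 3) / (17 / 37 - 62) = 1258 / 158631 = 0.01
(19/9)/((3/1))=19/27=0.70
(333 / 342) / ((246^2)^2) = 37 / 139163077728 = 0.00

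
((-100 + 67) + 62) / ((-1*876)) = -29 / 876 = -0.03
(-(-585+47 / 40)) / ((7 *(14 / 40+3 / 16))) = 46706 / 301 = 155.17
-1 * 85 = -85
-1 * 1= -1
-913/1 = -913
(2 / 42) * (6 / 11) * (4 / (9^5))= 8 / 4546773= 0.00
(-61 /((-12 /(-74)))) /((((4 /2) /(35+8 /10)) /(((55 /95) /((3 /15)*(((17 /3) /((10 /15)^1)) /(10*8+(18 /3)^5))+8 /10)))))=-1586923784 /325755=-4871.53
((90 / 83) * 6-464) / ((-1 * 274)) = 18986 / 11371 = 1.67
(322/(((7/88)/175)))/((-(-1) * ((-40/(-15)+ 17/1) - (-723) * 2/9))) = 2125200/541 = 3928.28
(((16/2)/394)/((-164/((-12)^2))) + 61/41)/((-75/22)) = -261206/605775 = -0.43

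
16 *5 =80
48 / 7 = 6.86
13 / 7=1.86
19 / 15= 1.27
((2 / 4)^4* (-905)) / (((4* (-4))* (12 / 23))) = 20815 / 3072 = 6.78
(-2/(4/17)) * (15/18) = -85/12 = -7.08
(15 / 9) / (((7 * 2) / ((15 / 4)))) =25 / 56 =0.45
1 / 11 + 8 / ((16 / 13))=145 / 22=6.59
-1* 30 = -30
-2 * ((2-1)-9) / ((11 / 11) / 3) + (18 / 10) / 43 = 10329 / 215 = 48.04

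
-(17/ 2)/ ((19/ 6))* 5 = -13.42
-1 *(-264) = 264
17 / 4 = 4.25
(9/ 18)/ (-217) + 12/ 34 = 2587/ 7378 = 0.35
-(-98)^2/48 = -2401/12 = -200.08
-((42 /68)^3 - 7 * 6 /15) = 503951 /196520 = 2.56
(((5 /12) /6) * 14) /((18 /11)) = 385 /648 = 0.59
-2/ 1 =-2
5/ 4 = 1.25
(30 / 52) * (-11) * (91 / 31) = -1155 / 62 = -18.63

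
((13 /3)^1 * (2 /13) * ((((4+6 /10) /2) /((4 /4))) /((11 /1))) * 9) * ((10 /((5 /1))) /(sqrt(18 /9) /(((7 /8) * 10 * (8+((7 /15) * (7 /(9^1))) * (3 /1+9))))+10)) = 5680374 /22639133 - 26271 * sqrt(2) /113195665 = 0.25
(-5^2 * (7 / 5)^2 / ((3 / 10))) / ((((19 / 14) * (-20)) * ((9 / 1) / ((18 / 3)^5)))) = 98784 / 19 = 5199.16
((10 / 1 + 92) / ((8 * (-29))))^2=2601 / 13456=0.19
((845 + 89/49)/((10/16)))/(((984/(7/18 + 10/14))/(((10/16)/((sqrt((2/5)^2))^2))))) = 5.93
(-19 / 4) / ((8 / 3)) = -57 / 32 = -1.78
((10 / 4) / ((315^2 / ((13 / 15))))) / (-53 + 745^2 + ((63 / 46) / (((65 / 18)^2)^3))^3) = 0.00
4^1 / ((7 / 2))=1.14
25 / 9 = 2.78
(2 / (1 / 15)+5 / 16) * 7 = 3395 / 16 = 212.19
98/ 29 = 3.38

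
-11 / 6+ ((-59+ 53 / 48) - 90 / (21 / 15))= -124.01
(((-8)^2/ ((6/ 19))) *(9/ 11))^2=3326976/ 121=27495.67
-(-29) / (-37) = -29 / 37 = -0.78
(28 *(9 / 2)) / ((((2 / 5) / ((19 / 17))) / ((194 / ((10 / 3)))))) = 348327 / 17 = 20489.82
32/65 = 0.49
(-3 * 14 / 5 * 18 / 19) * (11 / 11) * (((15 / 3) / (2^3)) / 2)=-189 / 76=-2.49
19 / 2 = 9.50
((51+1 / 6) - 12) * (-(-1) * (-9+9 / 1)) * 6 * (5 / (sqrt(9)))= 0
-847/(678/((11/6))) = -9317/4068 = -2.29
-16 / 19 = -0.84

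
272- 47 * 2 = 178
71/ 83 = 0.86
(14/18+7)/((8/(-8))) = -70/9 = -7.78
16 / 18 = 8 / 9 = 0.89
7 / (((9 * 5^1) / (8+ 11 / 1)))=133 / 45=2.96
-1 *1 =-1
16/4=4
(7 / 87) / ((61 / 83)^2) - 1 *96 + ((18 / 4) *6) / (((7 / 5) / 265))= 11364126442 / 2266089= 5014.86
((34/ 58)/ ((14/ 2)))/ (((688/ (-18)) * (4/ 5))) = -765/ 279328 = -0.00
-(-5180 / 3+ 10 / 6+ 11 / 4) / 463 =6889 / 1852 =3.72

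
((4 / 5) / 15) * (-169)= -676 / 75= -9.01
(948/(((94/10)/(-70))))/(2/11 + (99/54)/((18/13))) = -394178400/84083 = -4687.97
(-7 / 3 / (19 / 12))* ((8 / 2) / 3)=-112 / 57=-1.96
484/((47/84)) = 40656/47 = 865.02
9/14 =0.64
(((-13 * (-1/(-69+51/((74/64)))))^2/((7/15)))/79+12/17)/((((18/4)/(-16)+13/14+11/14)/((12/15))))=242684771456/609465399705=0.40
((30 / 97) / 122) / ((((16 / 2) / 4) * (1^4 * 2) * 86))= 15 / 2035448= 0.00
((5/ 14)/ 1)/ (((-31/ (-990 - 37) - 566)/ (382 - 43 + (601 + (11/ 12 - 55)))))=-54590185/ 97650168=-0.56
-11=-11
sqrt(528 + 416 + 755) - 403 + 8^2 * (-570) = -36883 + sqrt(1699) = -36841.78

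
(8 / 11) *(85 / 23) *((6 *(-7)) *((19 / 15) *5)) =-180880 / 253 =-714.94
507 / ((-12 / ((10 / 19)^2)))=-4225 / 361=-11.70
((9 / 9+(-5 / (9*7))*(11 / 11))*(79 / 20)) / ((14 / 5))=2291 / 1764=1.30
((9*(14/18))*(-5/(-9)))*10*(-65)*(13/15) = -59150/27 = -2190.74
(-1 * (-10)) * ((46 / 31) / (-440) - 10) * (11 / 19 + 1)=-157.95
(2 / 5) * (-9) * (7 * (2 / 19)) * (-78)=19656 / 95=206.91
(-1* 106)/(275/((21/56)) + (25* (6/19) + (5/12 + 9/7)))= -0.14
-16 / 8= -2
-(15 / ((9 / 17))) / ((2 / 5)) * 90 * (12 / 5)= -15300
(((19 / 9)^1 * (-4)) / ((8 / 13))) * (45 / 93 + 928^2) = -6594089593 / 558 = -11817364.86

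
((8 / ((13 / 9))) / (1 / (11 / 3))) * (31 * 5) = 40920 / 13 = 3147.69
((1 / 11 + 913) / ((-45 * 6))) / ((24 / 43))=-1333 / 220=-6.06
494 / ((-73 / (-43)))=290.99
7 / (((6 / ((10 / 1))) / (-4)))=-140 / 3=-46.67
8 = 8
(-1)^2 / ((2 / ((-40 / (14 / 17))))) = -170 / 7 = -24.29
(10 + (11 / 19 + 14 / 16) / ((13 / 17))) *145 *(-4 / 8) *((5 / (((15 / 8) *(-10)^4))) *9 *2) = -157383 / 38000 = -4.14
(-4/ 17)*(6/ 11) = -24/ 187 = -0.13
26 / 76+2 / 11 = 219 / 418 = 0.52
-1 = -1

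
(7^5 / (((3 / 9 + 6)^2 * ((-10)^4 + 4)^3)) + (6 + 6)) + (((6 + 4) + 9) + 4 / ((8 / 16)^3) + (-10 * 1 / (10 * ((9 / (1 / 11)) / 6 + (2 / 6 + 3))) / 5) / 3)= 13547607131610248717 / 215052857115346880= 63.00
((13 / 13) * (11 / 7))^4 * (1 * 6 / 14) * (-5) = -219615 / 16807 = -13.07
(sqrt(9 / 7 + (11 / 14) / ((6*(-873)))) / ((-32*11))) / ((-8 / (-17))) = -17*sqrt(192034101) / 34417152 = -0.01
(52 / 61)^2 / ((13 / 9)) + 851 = 3168443 / 3721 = 851.50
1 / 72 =0.01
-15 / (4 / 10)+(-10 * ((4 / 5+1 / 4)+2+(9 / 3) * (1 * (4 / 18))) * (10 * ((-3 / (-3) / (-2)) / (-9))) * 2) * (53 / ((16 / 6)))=-61795 / 72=-858.26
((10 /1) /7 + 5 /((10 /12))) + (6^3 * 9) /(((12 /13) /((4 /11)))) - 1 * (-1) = 59617 /77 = 774.25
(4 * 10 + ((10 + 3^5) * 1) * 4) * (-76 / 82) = -39976 / 41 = -975.02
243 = 243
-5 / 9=-0.56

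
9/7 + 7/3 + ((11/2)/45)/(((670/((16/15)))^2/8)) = 28785732212/7953946875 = 3.62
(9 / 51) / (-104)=-3 / 1768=-0.00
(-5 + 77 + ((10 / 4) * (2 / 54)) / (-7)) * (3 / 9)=27211 / 1134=24.00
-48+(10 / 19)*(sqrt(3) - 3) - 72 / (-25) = -22182 / 475+10*sqrt(3) / 19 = -45.79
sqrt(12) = 2* sqrt(3) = 3.46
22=22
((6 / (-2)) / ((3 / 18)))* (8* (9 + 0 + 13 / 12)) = -1452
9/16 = 0.56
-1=-1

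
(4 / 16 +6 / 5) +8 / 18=341 / 180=1.89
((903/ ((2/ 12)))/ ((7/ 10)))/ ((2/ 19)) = 73530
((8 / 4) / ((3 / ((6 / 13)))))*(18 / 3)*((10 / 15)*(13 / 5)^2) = 208 / 25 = 8.32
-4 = -4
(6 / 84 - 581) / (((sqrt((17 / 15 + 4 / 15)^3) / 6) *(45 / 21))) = -8133 *sqrt(35) / 49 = -981.95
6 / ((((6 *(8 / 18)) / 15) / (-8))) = -270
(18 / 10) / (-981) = -0.00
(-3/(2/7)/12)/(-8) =7/64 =0.11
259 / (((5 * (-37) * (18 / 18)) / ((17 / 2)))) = -11.90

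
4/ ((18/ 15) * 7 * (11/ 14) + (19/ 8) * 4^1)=40/ 161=0.25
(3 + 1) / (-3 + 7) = 1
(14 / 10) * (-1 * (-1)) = 7 / 5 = 1.40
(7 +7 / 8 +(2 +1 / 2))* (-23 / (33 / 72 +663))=-5727 / 15923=-0.36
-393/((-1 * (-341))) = -393/341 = -1.15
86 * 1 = 86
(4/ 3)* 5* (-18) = -120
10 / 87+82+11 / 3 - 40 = 3983 / 87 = 45.78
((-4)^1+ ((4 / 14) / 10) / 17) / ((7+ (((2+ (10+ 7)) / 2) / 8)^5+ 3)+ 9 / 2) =-2494562304 / 10519868345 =-0.24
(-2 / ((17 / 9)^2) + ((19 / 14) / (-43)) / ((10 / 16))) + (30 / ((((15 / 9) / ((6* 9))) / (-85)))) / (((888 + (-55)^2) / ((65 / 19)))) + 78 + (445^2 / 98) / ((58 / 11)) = 2606193963983 / 6710331460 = 388.39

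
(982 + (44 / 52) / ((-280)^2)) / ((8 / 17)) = 17014524987 / 8153600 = 2086.75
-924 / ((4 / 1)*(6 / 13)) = -1001 / 2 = -500.50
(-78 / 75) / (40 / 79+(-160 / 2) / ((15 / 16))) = 3081 / 251300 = 0.01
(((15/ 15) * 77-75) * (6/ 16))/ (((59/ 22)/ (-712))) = -11748/ 59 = -199.12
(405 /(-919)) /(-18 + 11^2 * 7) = -405 /761851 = -0.00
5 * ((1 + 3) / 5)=4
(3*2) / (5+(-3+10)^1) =1 / 2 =0.50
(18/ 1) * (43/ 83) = 774/ 83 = 9.33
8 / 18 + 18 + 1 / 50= 8309 / 450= 18.46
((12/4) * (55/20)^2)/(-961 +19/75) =-27225/1152896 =-0.02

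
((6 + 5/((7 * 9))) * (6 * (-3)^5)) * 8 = -496368/7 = -70909.71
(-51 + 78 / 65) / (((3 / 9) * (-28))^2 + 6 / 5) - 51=-204915 / 3974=-51.56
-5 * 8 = -40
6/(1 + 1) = 3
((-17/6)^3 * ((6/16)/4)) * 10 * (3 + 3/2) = -24565/256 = -95.96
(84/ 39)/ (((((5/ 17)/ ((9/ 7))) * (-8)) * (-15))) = 51/ 650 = 0.08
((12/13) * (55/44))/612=5/2652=0.00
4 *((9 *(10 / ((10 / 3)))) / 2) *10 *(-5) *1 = -2700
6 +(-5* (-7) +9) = 50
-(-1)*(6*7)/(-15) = -14/5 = -2.80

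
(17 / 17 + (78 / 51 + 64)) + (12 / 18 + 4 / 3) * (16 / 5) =6199 / 85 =72.93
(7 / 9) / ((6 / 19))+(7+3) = 673 / 54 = 12.46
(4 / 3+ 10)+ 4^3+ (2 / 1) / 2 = 229 / 3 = 76.33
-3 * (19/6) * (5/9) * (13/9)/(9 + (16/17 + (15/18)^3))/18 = -41990/1042983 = -0.04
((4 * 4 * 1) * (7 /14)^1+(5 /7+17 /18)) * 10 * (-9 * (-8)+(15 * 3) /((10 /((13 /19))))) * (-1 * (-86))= 82944635 /133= 623643.87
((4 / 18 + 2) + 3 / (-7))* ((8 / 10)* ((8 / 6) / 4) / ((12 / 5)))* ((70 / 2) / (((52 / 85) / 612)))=816425 / 117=6977.99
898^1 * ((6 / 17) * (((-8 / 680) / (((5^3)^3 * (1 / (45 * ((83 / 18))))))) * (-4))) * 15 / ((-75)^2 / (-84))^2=233738624 / 44097900390625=0.00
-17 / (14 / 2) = -2.43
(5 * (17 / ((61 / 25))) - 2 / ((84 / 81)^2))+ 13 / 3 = 2676449 / 71736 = 37.31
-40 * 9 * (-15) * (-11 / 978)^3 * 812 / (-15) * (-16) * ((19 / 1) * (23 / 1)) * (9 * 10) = -1133513673600 / 4330747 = -261736.29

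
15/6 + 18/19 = 131/38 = 3.45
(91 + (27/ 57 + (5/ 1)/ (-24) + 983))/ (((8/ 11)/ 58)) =156266935/ 1824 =85672.66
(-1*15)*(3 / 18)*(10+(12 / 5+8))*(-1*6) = 306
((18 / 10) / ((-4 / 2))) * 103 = -927 / 10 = -92.70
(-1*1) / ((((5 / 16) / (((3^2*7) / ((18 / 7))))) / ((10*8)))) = -6272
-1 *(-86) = 86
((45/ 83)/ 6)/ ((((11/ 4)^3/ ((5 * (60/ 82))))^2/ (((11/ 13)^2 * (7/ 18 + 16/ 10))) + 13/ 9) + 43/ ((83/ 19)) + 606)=12372480000/ 87627383989603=0.00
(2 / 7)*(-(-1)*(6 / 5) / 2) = 6 / 35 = 0.17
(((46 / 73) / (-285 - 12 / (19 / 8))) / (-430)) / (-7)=-437 / 605466015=-0.00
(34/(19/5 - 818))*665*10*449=-124685.46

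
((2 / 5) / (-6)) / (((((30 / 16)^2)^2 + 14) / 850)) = -696320 / 323907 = -2.15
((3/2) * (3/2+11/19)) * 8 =24.95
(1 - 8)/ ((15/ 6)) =-14/ 5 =-2.80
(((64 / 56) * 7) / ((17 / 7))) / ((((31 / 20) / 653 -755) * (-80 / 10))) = 0.00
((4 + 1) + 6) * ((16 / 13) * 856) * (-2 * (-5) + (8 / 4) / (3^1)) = 4820992 / 39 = 123615.18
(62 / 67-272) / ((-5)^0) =-18162 / 67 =-271.07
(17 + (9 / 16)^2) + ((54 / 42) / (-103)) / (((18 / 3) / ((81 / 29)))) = 92658493 / 5352704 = 17.31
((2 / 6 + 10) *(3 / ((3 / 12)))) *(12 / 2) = 744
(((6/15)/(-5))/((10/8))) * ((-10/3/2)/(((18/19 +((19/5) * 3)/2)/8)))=2432/18945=0.13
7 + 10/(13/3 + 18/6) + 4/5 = 504/55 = 9.16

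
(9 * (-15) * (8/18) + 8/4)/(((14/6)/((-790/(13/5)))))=687300/91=7552.75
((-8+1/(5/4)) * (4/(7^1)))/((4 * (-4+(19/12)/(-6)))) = 2592/10745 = 0.24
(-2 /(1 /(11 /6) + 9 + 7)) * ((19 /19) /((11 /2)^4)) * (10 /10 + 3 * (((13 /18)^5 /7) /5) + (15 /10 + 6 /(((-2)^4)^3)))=-29363827 /88268019840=-0.00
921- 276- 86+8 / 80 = 5591 / 10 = 559.10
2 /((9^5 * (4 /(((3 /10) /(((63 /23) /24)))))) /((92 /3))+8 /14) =29624 /43409479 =0.00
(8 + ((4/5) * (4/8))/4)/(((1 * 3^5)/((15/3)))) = 1/6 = 0.17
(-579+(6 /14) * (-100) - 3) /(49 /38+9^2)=-7.59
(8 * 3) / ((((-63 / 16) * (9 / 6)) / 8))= -2048 / 63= -32.51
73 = 73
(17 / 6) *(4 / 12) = 17 / 18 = 0.94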